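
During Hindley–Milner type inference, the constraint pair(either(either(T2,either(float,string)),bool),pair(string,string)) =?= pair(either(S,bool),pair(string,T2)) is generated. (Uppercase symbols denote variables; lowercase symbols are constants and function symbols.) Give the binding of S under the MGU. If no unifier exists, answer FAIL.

either(string,either(float,string))

Decompose pair/2: either(either(T2,either(float,string)),bool) =?= either(S,bool),  pair(string,string) =?= pair(string,T2).
Decompose either/2: either(T2,either(float,string)) =?= S,  bool =?= bool.
Bind S := either(T2,either(float,string)); no other remaining equation mentions S.
Delete trivial equation bool =?= bool.
Decompose pair/2: string =?= string,  string =?= T2.
Delete trivial equation string =?= string.
Bind T2 := string. Substituting into the earlier binding gives S := either(string,either(float,string)).
MGU = { S -> either(string,either(float,string)), T2 -> string }, so S -> either(string,either(float,string)).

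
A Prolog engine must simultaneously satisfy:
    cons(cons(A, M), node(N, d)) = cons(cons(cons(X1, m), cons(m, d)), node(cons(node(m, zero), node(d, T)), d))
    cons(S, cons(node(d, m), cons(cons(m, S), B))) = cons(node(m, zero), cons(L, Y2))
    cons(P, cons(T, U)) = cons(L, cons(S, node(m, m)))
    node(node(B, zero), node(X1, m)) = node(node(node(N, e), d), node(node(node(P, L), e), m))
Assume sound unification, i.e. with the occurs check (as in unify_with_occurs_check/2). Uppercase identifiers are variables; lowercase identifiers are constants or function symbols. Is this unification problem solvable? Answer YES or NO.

Decompose cons/2: cons(A, M) = cons(cons(X1, m), cons(m, d)),  node(N, d) = node(cons(node(m, zero), node(d, T)), d).
Decompose cons/2: A = cons(X1, m),  M = cons(m, d).
Bind A := cons(X1, m); no other remaining equation mentions A.
Bind M := cons(m, d); no other remaining equation mentions M.
Decompose node/2: N = cons(node(m, zero), node(d, T)),  d = d.
Bind N := cons(node(m, zero), node(d, T)); substituting into the one remaining equation that mentions N gives: node(node(B, zero), node(X1, m)) = node(node(node(cons(node(m, zero), node(d, T)), e), d), node(node(node(P, L), e), m)).
Delete trivial equation d = d.
Decompose cons/2: S = node(m, zero),  cons(node(d, m), cons(cons(m, S), B)) = cons(L, Y2).
Bind S := node(m, zero); substituting into the 2 remaining equations that mention S gives: cons(node(d, m), cons(cons(m, node(m, zero)), B)) = cons(L, Y2),  cons(P, cons(T, U)) = cons(L, cons(node(m, zero), node(m, m))).
Decompose cons/2: node(d, m) = L,  cons(cons(m, node(m, zero)), B) = Y2.
Bind L := node(d, m); substituting into the 2 remaining equations that mention L gives: cons(P, cons(T, U)) = cons(node(d, m), cons(node(m, zero), node(m, m))),  node(node(B, zero), node(X1, m)) = node(node(node(cons(node(m, zero), node(d, T)), e), d), node(node(node(P, node(d, m)), e), m)).
Bind Y2 := cons(cons(m, node(m, zero)), B); no other remaining equation mentions Y2.
Decompose cons/2: P = node(d, m),  cons(T, U) = cons(node(m, zero), node(m, m)).
Bind P := node(d, m); substituting into the one remaining equation that mentions P gives: node(node(B, zero), node(X1, m)) = node(node(node(cons(node(m, zero), node(d, T)), e), d), node(node(node(node(d, m), node(d, m)), e), m)).
Decompose cons/2: T = node(m, zero),  U = node(m, m).
Bind T := node(m, zero); substituting into the one remaining equation that mentions T gives: node(node(B, zero), node(X1, m)) = node(node(node(cons(node(m, zero), node(d, node(m, zero))), e), d), node(node(node(node(d, m), node(d, m)), e), m)). Substituting into the earlier binding gives N := cons(node(m, zero), node(d, node(m, zero))).
Bind U := node(m, m); no other remaining equation mentions U.
Decompose node/2: node(B, zero) = node(node(cons(node(m, zero), node(d, node(m, zero))), e), d),  node(X1, m) = node(node(node(node(d, m), node(d, m)), e), m).
Decompose node/2: B = node(cons(node(m, zero), node(d, node(m, zero))), e),  zero = d.
Bind B := node(cons(node(m, zero), node(d, node(m, zero))), e); no other remaining equation mentions B. Substituting into the earlier binding gives Y2 := cons(cons(m, node(m, zero)), node(cons(node(m, zero), node(d, node(m, zero))), e)).
Clash: constants zero and d differ; no unifier exists.

NO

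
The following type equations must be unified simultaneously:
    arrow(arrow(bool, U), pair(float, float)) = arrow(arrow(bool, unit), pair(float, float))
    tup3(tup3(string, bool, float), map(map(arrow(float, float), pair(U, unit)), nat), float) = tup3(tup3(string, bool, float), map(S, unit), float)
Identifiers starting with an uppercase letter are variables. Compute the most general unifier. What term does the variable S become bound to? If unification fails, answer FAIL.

FAIL

Decompose arrow/2: arrow(bool, U) = arrow(bool, unit),  pair(float, float) = pair(float, float).
Decompose arrow/2: bool = bool,  U = unit.
Delete trivial equation bool = bool.
Bind U := unit; substituting into the one remaining equation that mentions U gives: tup3(tup3(string, bool, float), map(map(arrow(float, float), pair(unit, unit)), nat), float) = tup3(tup3(string, bool, float), map(S, unit), float).
Delete trivial equation pair(float, float) = pair(float, float).
Decompose tup3/3: tup3(string, bool, float) = tup3(string, bool, float),  map(map(arrow(float, float), pair(unit, unit)), nat) = map(S, unit),  float = float.
Delete trivial equation tup3(string, bool, float) = tup3(string, bool, float).
Decompose map/2: map(arrow(float, float), pair(unit, unit)) = S,  nat = unit.
Bind S := map(arrow(float, float), pair(unit, unit)); no other remaining equation mentions S.
Clash: constants nat and unit differ; no unifier exists.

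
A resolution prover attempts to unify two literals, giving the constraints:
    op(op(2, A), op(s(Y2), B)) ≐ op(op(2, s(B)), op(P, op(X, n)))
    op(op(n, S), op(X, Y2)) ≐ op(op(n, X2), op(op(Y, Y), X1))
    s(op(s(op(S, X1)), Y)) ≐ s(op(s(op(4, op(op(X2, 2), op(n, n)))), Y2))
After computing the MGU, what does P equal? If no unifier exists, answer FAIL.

s(op(op(4, 2), op(n, n)))

Decompose op/2: op(2, A) ≐ op(2, s(B)),  op(s(Y2), B) ≐ op(P, op(X, n)).
Decompose op/2: 2 ≐ 2,  A ≐ s(B).
Delete trivial equation 2 ≐ 2.
Bind A := s(B); no other remaining equation mentions A.
Decompose op/2: s(Y2) ≐ P,  B ≐ op(X, n).
Bind P := s(Y2); no other remaining equation mentions P.
Bind B := op(X, n); no other remaining equation mentions B. Substituting into the earlier binding gives A := s(op(X, n)).
Decompose op/2: op(n, S) ≐ op(n, X2),  op(X, Y2) ≐ op(op(Y, Y), X1).
Decompose op/2: n ≐ n,  S ≐ X2.
Delete trivial equation n ≐ n.
Bind S := X2; substituting into the one remaining equation that mentions S gives: s(op(s(op(X2, X1)), Y)) ≐ s(op(s(op(4, op(op(X2, 2), op(n, n)))), Y2)).
Decompose op/2: X ≐ op(Y, Y),  Y2 ≐ X1.
Bind X := op(Y, Y); no other remaining equation mentions X. Substituting into the earlier bindings gives A := s(op(op(Y, Y), n)), B := op(op(Y, Y), n).
Bind Y2 := X1; substituting into the remaining equation gives: s(op(s(op(X2, X1)), Y)) ≐ s(op(s(op(4, op(op(X2, 2), op(n, n)))), X1)). Substituting into the earlier binding gives P := s(X1).
Decompose s/1: op(s(op(X2, X1)), Y) ≐ op(s(op(4, op(op(X2, 2), op(n, n)))), X1).
Decompose op/2: s(op(X2, X1)) ≐ s(op(4, op(op(X2, 2), op(n, n)))),  Y ≐ X1.
Decompose s/1: op(X2, X1) ≐ op(4, op(op(X2, 2), op(n, n))).
Decompose op/2: X2 ≐ 4,  X1 ≐ op(op(X2, 2), op(n, n)).
Bind X2 := 4; substituting into the one remaining equation that mentions X2 gives: X1 ≐ op(op(4, 2), op(n, n)). Substituting into the earlier binding gives S := 4.
Bind X1 := op(op(4, 2), op(n, n)); substituting into the remaining equation gives: Y ≐ op(op(4, 2), op(n, n)). Substituting into the earlier bindings gives P := s(op(op(4, 2), op(n, n))), Y2 := op(op(4, 2), op(n, n)).
Bind Y := op(op(4, 2), op(n, n)). Substituting into the earlier bindings gives A := s(op(op(op(op(4, 2), op(n, n)), op(op(4, 2), op(n, n))), n)), B := op(op(op(op(4, 2), op(n, n)), op(op(4, 2), op(n, n))), n), X := op(op(op(4, 2), op(n, n)), op(op(4, 2), op(n, n))).
MGU = { A -> s(op(op(op(op(4, 2), op(n, n)), op(op(4, 2), op(n, n))), n)), P -> s(op(op(4, 2), op(n, n))), B -> op(op(op(op(4, 2), op(n, n)), op(op(4, 2), op(n, n))), n), S -> 4, X -> op(op(op(4, 2), op(n, n)), op(op(4, 2), op(n, n))), Y2 -> op(op(4, 2), op(n, n)), X2 -> 4, X1 -> op(op(4, 2), op(n, n)), Y -> op(op(4, 2), op(n, n)) }, so P -> s(op(op(4, 2), op(n, n))).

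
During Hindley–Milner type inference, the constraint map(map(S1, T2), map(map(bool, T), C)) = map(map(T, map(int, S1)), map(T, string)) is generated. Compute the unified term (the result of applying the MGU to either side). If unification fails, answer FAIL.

FAIL

Decompose map/2: map(S1, T2) = map(T, map(int, S1)),  map(map(bool, T), C) = map(T, string).
Decompose map/2: S1 = T,  T2 = map(int, S1).
Bind S1 := T; substituting into the one remaining equation that mentions S1 gives: T2 = map(int, T).
Bind T2 := map(int, T); no other remaining equation mentions T2.
Decompose map/2: map(bool, T) = T,  C = string.
Occurs check fails: T occurs in map(bool, T); the equation T = map(bool, T) has no finite solution.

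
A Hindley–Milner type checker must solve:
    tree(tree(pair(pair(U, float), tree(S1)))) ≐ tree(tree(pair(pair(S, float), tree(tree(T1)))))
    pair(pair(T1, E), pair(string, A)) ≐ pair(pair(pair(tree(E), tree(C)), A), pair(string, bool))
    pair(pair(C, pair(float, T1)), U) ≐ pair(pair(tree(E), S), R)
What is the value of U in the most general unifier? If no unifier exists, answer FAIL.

Decompose tree/1: tree(pair(pair(U, float), tree(S1))) ≐ tree(pair(pair(S, float), tree(tree(T1)))).
Decompose tree/1: pair(pair(U, float), tree(S1)) ≐ pair(pair(S, float), tree(tree(T1))).
Decompose pair/2: pair(U, float) ≐ pair(S, float),  tree(S1) ≐ tree(tree(T1)).
Decompose pair/2: U ≐ S,  float ≐ float.
Bind U := S; substituting into the one remaining equation that mentions U gives: pair(pair(C, pair(float, T1)), S) ≐ pair(pair(tree(E), S), R).
Delete trivial equation float ≐ float.
Decompose tree/1: S1 ≐ tree(T1).
Bind S1 := tree(T1); no other remaining equation mentions S1.
Decompose pair/2: pair(T1, E) ≐ pair(pair(tree(E), tree(C)), A),  pair(string, A) ≐ pair(string, bool).
Decompose pair/2: T1 ≐ pair(tree(E), tree(C)),  E ≐ A.
Bind T1 := pair(tree(E), tree(C)); substituting into the one remaining equation that mentions T1 gives: pair(pair(C, pair(float, pair(tree(E), tree(C)))), S) ≐ pair(pair(tree(E), S), R). Substituting into the earlier binding gives S1 := tree(pair(tree(E), tree(C))).
Bind E := A; substituting into the one remaining equation that mentions E gives: pair(pair(C, pair(float, pair(tree(A), tree(C)))), S) ≐ pair(pair(tree(A), S), R). Substituting into the earlier bindings gives S1 := tree(pair(tree(A), tree(C))), T1 := pair(tree(A), tree(C)).
Decompose pair/2: string ≐ string,  A ≐ bool.
Delete trivial equation string ≐ string.
Bind A := bool; substituting into the remaining equation gives: pair(pair(C, pair(float, pair(tree(bool), tree(C)))), S) ≐ pair(pair(tree(bool), S), R). Substituting into the earlier bindings gives S1 := tree(pair(tree(bool), tree(C))), T1 := pair(tree(bool), tree(C)), E := bool.
Decompose pair/2: pair(C, pair(float, pair(tree(bool), tree(C)))) ≐ pair(tree(bool), S),  S ≐ R.
Decompose pair/2: C ≐ tree(bool),  pair(float, pair(tree(bool), tree(C))) ≐ S.
Bind C := tree(bool); substituting into the one remaining equation that mentions C gives: pair(float, pair(tree(bool), tree(tree(bool)))) ≐ S. Substituting into the earlier bindings gives S1 := tree(pair(tree(bool), tree(tree(bool)))), T1 := pair(tree(bool), tree(tree(bool))).
Bind S := pair(float, pair(tree(bool), tree(tree(bool)))); substituting into the remaining equation gives: pair(float, pair(tree(bool), tree(tree(bool)))) ≐ R. Substituting into the earlier binding gives U := pair(float, pair(tree(bool), tree(tree(bool)))).
Bind R := pair(float, pair(tree(bool), tree(tree(bool)))).
MGU = { U ↦ pair(float, pair(tree(bool), tree(tree(bool)))), S1 ↦ tree(pair(tree(bool), tree(tree(bool)))), T1 ↦ pair(tree(bool), tree(tree(bool))), E ↦ bool, A ↦ bool, C ↦ tree(bool), S ↦ pair(float, pair(tree(bool), tree(tree(bool)))), R ↦ pair(float, pair(tree(bool), tree(tree(bool)))) }, so U ↦ pair(float, pair(tree(bool), tree(tree(bool)))).

pair(float, pair(tree(bool), tree(tree(bool))))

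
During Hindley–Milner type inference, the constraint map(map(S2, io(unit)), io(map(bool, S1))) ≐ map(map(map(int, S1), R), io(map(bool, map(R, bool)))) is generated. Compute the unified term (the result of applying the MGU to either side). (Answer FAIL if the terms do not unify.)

Decompose map/2: map(S2, io(unit)) ≐ map(map(int, S1), R),  io(map(bool, S1)) ≐ io(map(bool, map(R, bool))).
Decompose map/2: S2 ≐ map(int, S1),  io(unit) ≐ R.
Bind S2 := map(int, S1); no other remaining equation mentions S2.
Bind R := io(unit); substituting into the remaining equation gives: io(map(bool, S1)) ≐ io(map(bool, map(io(unit), bool))).
Decompose io/1: map(bool, S1) ≐ map(bool, map(io(unit), bool)).
Decompose map/2: bool ≐ bool,  S1 ≐ map(io(unit), bool).
Delete trivial equation bool ≐ bool.
Bind S1 := map(io(unit), bool). Substituting into the earlier binding gives S2 := map(int, map(io(unit), bool)).
Applying the MGU to either side gives map(map(map(int, map(io(unit), bool)), io(unit)), io(map(bool, map(io(unit), bool)))).

map(map(map(int, map(io(unit), bool)), io(unit)), io(map(bool, map(io(unit), bool))))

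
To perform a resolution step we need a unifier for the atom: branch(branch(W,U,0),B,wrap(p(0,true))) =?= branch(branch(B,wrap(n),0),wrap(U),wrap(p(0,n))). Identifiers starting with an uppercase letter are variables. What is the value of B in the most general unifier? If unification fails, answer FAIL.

Decompose branch/3: branch(W,U,0) =?= branch(B,wrap(n),0),  B =?= wrap(U),  wrap(p(0,true)) =?= wrap(p(0,n)).
Decompose branch/3: W =?= B,  U =?= wrap(n),  0 =?= 0.
Bind W := B; no other remaining equation mentions W.
Bind U := wrap(n); substituting into the one remaining equation that mentions U gives: B =?= wrap(wrap(n)).
Delete trivial equation 0 =?= 0.
Bind B := wrap(wrap(n)); no other remaining equation mentions B. Substituting into the earlier binding gives W := wrap(wrap(n)).
Decompose wrap/1: p(0,true) =?= p(0,n).
Decompose p/2: 0 =?= 0,  true =?= n.
Delete trivial equation 0 =?= 0.
Clash: constants true and n differ; no unifier exists.

FAIL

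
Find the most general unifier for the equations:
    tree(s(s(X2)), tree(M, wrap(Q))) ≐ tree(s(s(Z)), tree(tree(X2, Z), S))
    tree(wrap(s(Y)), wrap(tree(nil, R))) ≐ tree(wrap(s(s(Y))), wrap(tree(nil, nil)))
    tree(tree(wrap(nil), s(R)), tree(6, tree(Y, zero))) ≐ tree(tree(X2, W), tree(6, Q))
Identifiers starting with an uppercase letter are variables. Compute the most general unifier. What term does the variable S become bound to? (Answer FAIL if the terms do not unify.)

FAIL

Decompose tree/2: s(s(X2)) ≐ s(s(Z)),  tree(M, wrap(Q)) ≐ tree(tree(X2, Z), S).
Decompose s/1: s(X2) ≐ s(Z).
Decompose s/1: X2 ≐ Z.
Bind X2 := Z; substituting into the 2 remaining equations that mention X2 gives: tree(M, wrap(Q)) ≐ tree(tree(Z, Z), S),  tree(tree(wrap(nil), s(R)), tree(6, tree(Y, zero))) ≐ tree(tree(Z, W), tree(6, Q)).
Decompose tree/2: M ≐ tree(Z, Z),  wrap(Q) ≐ S.
Bind M := tree(Z, Z); no other remaining equation mentions M.
Bind S := wrap(Q); no other remaining equation mentions S.
Decompose tree/2: wrap(s(Y)) ≐ wrap(s(s(Y))),  wrap(tree(nil, R)) ≐ wrap(tree(nil, nil)).
Decompose wrap/1: s(Y) ≐ s(s(Y)).
Decompose s/1: Y ≐ s(Y).
Occurs check fails: Y occurs in s(Y); the equation Y ≐ s(Y) has no finite solution.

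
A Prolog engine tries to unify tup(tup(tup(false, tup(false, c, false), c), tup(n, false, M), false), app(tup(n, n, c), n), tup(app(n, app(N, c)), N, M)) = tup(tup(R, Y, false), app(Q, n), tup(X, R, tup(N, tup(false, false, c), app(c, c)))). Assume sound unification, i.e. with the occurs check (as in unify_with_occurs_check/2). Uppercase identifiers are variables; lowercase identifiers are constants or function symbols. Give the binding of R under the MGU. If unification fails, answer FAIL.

Decompose tup/3: tup(tup(false, tup(false, c, false), c), tup(n, false, M), false) = tup(R, Y, false),  app(tup(n, n, c), n) = app(Q, n),  tup(app(n, app(N, c)), N, M) = tup(X, R, tup(N, tup(false, false, c), app(c, c))).
Decompose tup/3: tup(false, tup(false, c, false), c) = R,  tup(n, false, M) = Y,  false = false.
Bind R := tup(false, tup(false, c, false), c); substituting into the one remaining equation that mentions R gives: tup(app(n, app(N, c)), N, M) = tup(X, tup(false, tup(false, c, false), c), tup(N, tup(false, false, c), app(c, c))).
Bind Y := tup(n, false, M); no other remaining equation mentions Y.
Delete trivial equation false = false.
Decompose app/2: tup(n, n, c) = Q,  n = n.
Bind Q := tup(n, n, c); no other remaining equation mentions Q.
Delete trivial equation n = n.
Decompose tup/3: app(n, app(N, c)) = X,  N = tup(false, tup(false, c, false), c),  M = tup(N, tup(false, false, c), app(c, c)).
Bind X := app(n, app(N, c)); no other remaining equation mentions X.
Bind N := tup(false, tup(false, c, false), c); substituting into the remaining equation gives: M = tup(tup(false, tup(false, c, false), c), tup(false, false, c), app(c, c)). Substituting into the earlier binding gives X := app(n, app(tup(false, tup(false, c, false), c), c)).
Bind M := tup(tup(false, tup(false, c, false), c), tup(false, false, c), app(c, c)). Substituting into the earlier binding gives Y := tup(n, false, tup(tup(false, tup(false, c, false), c), tup(false, false, c), app(c, c))).
MGU = { R -> tup(false, tup(false, c, false), c), Y -> tup(n, false, tup(tup(false, tup(false, c, false), c), tup(false, false, c), app(c, c))), Q -> tup(n, n, c), X -> app(n, app(tup(false, tup(false, c, false), c), c)), N -> tup(false, tup(false, c, false), c), M -> tup(tup(false, tup(false, c, false), c), tup(false, false, c), app(c, c)) }, so R -> tup(false, tup(false, c, false), c).

tup(false, tup(false, c, false), c)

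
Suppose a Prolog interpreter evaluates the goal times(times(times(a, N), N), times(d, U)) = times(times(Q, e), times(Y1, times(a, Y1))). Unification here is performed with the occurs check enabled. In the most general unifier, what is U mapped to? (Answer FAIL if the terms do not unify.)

Decompose times/2: times(times(a, N), N) = times(Q, e),  times(d, U) = times(Y1, times(a, Y1)).
Decompose times/2: times(a, N) = Q,  N = e.
Bind Q := times(a, N); no other remaining equation mentions Q.
Bind N := e; no other remaining equation mentions N. Substituting into the earlier binding gives Q := times(a, e).
Decompose times/2: d = Y1,  U = times(a, Y1).
Bind Y1 := d; substituting into the remaining equation gives: U = times(a, d).
Bind U := times(a, d).
MGU = { Q = times(a, e), N = e, Y1 = d, U = times(a, d) }, so U = times(a, d).

times(a, d)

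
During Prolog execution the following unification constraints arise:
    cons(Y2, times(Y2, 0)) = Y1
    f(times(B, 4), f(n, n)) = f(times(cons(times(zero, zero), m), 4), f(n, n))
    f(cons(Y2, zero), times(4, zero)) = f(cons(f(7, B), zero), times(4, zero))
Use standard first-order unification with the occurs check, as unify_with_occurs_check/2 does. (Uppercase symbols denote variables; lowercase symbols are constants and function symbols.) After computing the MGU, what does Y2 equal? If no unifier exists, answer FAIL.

f(7, cons(times(zero, zero), m))

Bind Y1 := cons(Y2, times(Y2, 0)); no other remaining equation mentions Y1.
Decompose f/2: times(B, 4) = times(cons(times(zero, zero), m), 4),  f(n, n) = f(n, n).
Decompose times/2: B = cons(times(zero, zero), m),  4 = 4.
Bind B := cons(times(zero, zero), m); substituting into the one remaining equation that mentions B gives: f(cons(Y2, zero), times(4, zero)) = f(cons(f(7, cons(times(zero, zero), m)), zero), times(4, zero)).
Delete trivial equation 4 = 4.
Delete trivial equation f(n, n) = f(n, n).
Decompose f/2: cons(Y2, zero) = cons(f(7, cons(times(zero, zero), m)), zero),  times(4, zero) = times(4, zero).
Decompose cons/2: Y2 = f(7, cons(times(zero, zero), m)),  zero = zero.
Bind Y2 := f(7, cons(times(zero, zero), m)); no other remaining equation mentions Y2. Substituting into the earlier binding gives Y1 := cons(f(7, cons(times(zero, zero), m)), times(f(7, cons(times(zero, zero), m)), 0)).
Delete trivial equation zero = zero.
Delete trivial equation times(4, zero) = times(4, zero).
MGU = { Y1 = cons(f(7, cons(times(zero, zero), m)), times(f(7, cons(times(zero, zero), m)), 0)), B = cons(times(zero, zero), m), Y2 = f(7, cons(times(zero, zero), m)) }, so Y2 = f(7, cons(times(zero, zero), m)).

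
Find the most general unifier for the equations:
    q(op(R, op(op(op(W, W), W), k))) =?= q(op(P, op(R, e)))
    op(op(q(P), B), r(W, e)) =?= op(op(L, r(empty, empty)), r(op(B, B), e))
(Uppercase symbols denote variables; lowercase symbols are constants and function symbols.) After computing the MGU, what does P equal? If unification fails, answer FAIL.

Decompose q/1: op(R, op(op(op(W, W), W), k)) =?= op(P, op(R, e)).
Decompose op/2: R =?= P,  op(op(op(W, W), W), k) =?= op(R, e).
Bind R := P; substituting into the one remaining equation that mentions R gives: op(op(op(W, W), W), k) =?= op(P, e).
Decompose op/2: op(op(W, W), W) =?= P,  k =?= e.
Bind P := op(op(W, W), W); substituting into the one remaining equation that mentions P gives: op(op(q(op(op(W, W), W)), B), r(W, e)) =?= op(op(L, r(empty, empty)), r(op(B, B), e)). Substituting into the earlier binding gives R := op(op(W, W), W).
Clash: constants k and e differ; no unifier exists.

FAIL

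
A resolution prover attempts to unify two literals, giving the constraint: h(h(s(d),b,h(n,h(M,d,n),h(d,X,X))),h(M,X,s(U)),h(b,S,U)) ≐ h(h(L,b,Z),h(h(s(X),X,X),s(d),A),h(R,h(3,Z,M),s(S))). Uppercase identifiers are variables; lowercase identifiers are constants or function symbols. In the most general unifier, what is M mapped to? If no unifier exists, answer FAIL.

Decompose h/3: h(s(d),b,h(n,h(M,d,n),h(d,X,X))) ≐ h(L,b,Z),  h(M,X,s(U)) ≐ h(h(s(X),X,X),s(d),A),  h(b,S,U) ≐ h(R,h(3,Z,M),s(S)).
Decompose h/3: s(d) ≐ L,  b ≐ b,  h(n,h(M,d,n),h(d,X,X)) ≐ Z.
Bind L := s(d); no other remaining equation mentions L.
Delete trivial equation b ≐ b.
Bind Z := h(n,h(M,d,n),h(d,X,X)); substituting into the one remaining equation that mentions Z gives: h(b,S,U) ≐ h(R,h(3,h(n,h(M,d,n),h(d,X,X)),M),s(S)).
Decompose h/3: M ≐ h(s(X),X,X),  X ≐ s(d),  s(U) ≐ A.
Bind M := h(s(X),X,X); substituting into the one remaining equation that mentions M gives: h(b,S,U) ≐ h(R,h(3,h(n,h(h(s(X),X,X),d,n),h(d,X,X)),h(s(X),X,X)),s(S)). Substituting into the earlier binding gives Z := h(n,h(h(s(X),X,X),d,n),h(d,X,X)).
Bind X := s(d); substituting into the one remaining equation that mentions X gives: h(b,S,U) ≐ h(R,h(3,h(n,h(h(s(s(d)),s(d),s(d)),d,n),h(d,s(d),s(d))),h(s(s(d)),s(d),s(d))),s(S)). Substituting into the earlier bindings gives Z := h(n,h(h(s(s(d)),s(d),s(d)),d,n),h(d,s(d),s(d))), M := h(s(s(d)),s(d),s(d)).
Bind A := s(U); no other remaining equation mentions A.
Decompose h/3: b ≐ R,  S ≐ h(3,h(n,h(h(s(s(d)),s(d),s(d)),d,n),h(d,s(d),s(d))),h(s(s(d)),s(d),s(d))),  U ≐ s(S).
Bind R := b; no other remaining equation mentions R.
Bind S := h(3,h(n,h(h(s(s(d)),s(d),s(d)),d,n),h(d,s(d),s(d))),h(s(s(d)),s(d),s(d))); substituting into the remaining equation gives: U ≐ s(h(3,h(n,h(h(s(s(d)),s(d),s(d)),d,n),h(d,s(d),s(d))),h(s(s(d)),s(d),s(d)))).
Bind U := s(h(3,h(n,h(h(s(s(d)),s(d),s(d)),d,n),h(d,s(d),s(d))),h(s(s(d)),s(d),s(d)))). Substituting into the earlier binding gives A := s(s(h(3,h(n,h(h(s(s(d)),s(d),s(d)),d,n),h(d,s(d),s(d))),h(s(s(d)),s(d),s(d))))).
MGU = { L ↦ s(d), Z ↦ h(n,h(h(s(s(d)),s(d),s(d)),d,n),h(d,s(d),s(d))), M ↦ h(s(s(d)),s(d),s(d)), X ↦ s(d), A ↦ s(s(h(3,h(n,h(h(s(s(d)),s(d),s(d)),d,n),h(d,s(d),s(d))),h(s(s(d)),s(d),s(d))))), R ↦ b, S ↦ h(3,h(n,h(h(s(s(d)),s(d),s(d)),d,n),h(d,s(d),s(d))),h(s(s(d)),s(d),s(d))), U ↦ s(h(3,h(n,h(h(s(s(d)),s(d),s(d)),d,n),h(d,s(d),s(d))),h(s(s(d)),s(d),s(d)))) }, so M ↦ h(s(s(d)),s(d),s(d)).

h(s(s(d)),s(d),s(d))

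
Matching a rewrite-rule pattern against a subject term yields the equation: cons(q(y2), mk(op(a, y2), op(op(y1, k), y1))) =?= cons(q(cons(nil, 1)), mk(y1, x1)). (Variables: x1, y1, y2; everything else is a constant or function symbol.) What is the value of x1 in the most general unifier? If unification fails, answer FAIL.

Decompose cons/2: q(y2) =?= q(cons(nil, 1)),  mk(op(a, y2), op(op(y1, k), y1)) =?= mk(y1, x1).
Decompose q/1: y2 =?= cons(nil, 1).
Bind y2 := cons(nil, 1); substituting into the remaining equation gives: mk(op(a, cons(nil, 1)), op(op(y1, k), y1)) =?= mk(y1, x1).
Decompose mk/2: op(a, cons(nil, 1)) =?= y1,  op(op(y1, k), y1) =?= x1.
Bind y1 := op(a, cons(nil, 1)); substituting into the remaining equation gives: op(op(op(a, cons(nil, 1)), k), op(a, cons(nil, 1))) =?= x1.
Bind x1 := op(op(op(a, cons(nil, 1)), k), op(a, cons(nil, 1))).
MGU = { y2 -> cons(nil, 1), y1 -> op(a, cons(nil, 1)), x1 -> op(op(op(a, cons(nil, 1)), k), op(a, cons(nil, 1))) }, so x1 -> op(op(op(a, cons(nil, 1)), k), op(a, cons(nil, 1))).

op(op(op(a, cons(nil, 1)), k), op(a, cons(nil, 1)))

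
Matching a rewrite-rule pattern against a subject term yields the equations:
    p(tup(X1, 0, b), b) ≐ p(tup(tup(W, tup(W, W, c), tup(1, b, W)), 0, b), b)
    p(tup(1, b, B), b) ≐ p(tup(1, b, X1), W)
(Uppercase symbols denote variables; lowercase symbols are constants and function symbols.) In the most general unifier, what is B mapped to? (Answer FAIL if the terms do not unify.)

tup(b, tup(b, b, c), tup(1, b, b))

Decompose p/2: tup(X1, 0, b) ≐ tup(tup(W, tup(W, W, c), tup(1, b, W)), 0, b),  b ≐ b.
Decompose tup/3: X1 ≐ tup(W, tup(W, W, c), tup(1, b, W)),  0 ≐ 0,  b ≐ b.
Bind X1 := tup(W, tup(W, W, c), tup(1, b, W)); substituting into the one remaining equation that mentions X1 gives: p(tup(1, b, B), b) ≐ p(tup(1, b, tup(W, tup(W, W, c), tup(1, b, W))), W).
Delete trivial equation 0 ≐ 0.
Delete trivial equation b ≐ b.
Delete trivial equation b ≐ b.
Decompose p/2: tup(1, b, B) ≐ tup(1, b, tup(W, tup(W, W, c), tup(1, b, W))),  b ≐ W.
Decompose tup/3: 1 ≐ 1,  b ≐ b,  B ≐ tup(W, tup(W, W, c), tup(1, b, W)).
Delete trivial equation 1 ≐ 1.
Delete trivial equation b ≐ b.
Bind B := tup(W, tup(W, W, c), tup(1, b, W)); no other remaining equation mentions B.
Bind W := b. Substituting into the earlier bindings gives X1 := tup(b, tup(b, b, c), tup(1, b, b)), B := tup(b, tup(b, b, c), tup(1, b, b)).
MGU = { X1 -> tup(b, tup(b, b, c), tup(1, b, b)), B -> tup(b, tup(b, b, c), tup(1, b, b)), W -> b }, so B -> tup(b, tup(b, b, c), tup(1, b, b)).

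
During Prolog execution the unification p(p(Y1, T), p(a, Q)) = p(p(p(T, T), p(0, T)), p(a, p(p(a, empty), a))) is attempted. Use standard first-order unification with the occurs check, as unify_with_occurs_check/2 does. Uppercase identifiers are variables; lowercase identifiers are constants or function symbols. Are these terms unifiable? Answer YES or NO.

NO

Decompose p/2: p(Y1, T) = p(p(T, T), p(0, T)),  p(a, Q) = p(a, p(p(a, empty), a)).
Decompose p/2: Y1 = p(T, T),  T = p(0, T).
Bind Y1 := p(T, T); no other remaining equation mentions Y1.
Occurs check fails: T occurs in p(0, T); the equation T = p(0, T) has no finite solution.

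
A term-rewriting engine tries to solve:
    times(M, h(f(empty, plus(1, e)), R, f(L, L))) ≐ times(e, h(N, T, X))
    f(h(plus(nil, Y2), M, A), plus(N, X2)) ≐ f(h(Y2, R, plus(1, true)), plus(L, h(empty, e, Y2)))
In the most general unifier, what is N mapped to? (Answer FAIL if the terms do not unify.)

FAIL

Decompose times/2: M ≐ e,  h(f(empty, plus(1, e)), R, f(L, L)) ≐ h(N, T, X).
Bind M := e; substituting into the one remaining equation that mentions M gives: f(h(plus(nil, Y2), e, A), plus(N, X2)) ≐ f(h(Y2, R, plus(1, true)), plus(L, h(empty, e, Y2))).
Decompose h/3: f(empty, plus(1, e)) ≐ N,  R ≐ T,  f(L, L) ≐ X.
Bind N := f(empty, plus(1, e)); substituting into the one remaining equation that mentions N gives: f(h(plus(nil, Y2), e, A), plus(f(empty, plus(1, e)), X2)) ≐ f(h(Y2, R, plus(1, true)), plus(L, h(empty, e, Y2))).
Bind R := T; substituting into the one remaining equation that mentions R gives: f(h(plus(nil, Y2), e, A), plus(f(empty, plus(1, e)), X2)) ≐ f(h(Y2, T, plus(1, true)), plus(L, h(empty, e, Y2))).
Bind X := f(L, L); no other remaining equation mentions X.
Decompose f/2: h(plus(nil, Y2), e, A) ≐ h(Y2, T, plus(1, true)),  plus(f(empty, plus(1, e)), X2) ≐ plus(L, h(empty, e, Y2)).
Decompose h/3: plus(nil, Y2) ≐ Y2,  e ≐ T,  A ≐ plus(1, true).
Occurs check fails: Y2 occurs in plus(nil, Y2); the equation Y2 ≐ plus(nil, Y2) has no finite solution.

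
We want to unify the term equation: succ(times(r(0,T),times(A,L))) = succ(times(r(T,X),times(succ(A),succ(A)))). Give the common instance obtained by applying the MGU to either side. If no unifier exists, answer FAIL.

Decompose succ/1: times(r(0,T),times(A,L)) = times(r(T,X),times(succ(A),succ(A))).
Decompose times/2: r(0,T) = r(T,X),  times(A,L) = times(succ(A),succ(A)).
Decompose r/2: 0 = T,  T = X.
Bind T := 0; substituting into the one remaining equation that mentions T gives: 0 = X.
Bind X := 0; no other remaining equation mentions X.
Decompose times/2: A = succ(A),  L = succ(A).
Occurs check fails: A occurs in succ(A); the equation A = succ(A) has no finite solution.

FAIL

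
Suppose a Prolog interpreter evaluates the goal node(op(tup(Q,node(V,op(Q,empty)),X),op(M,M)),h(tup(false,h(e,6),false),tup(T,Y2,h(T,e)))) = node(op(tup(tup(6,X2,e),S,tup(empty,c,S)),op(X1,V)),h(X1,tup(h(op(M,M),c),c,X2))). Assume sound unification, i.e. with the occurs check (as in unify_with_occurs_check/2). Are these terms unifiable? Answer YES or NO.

YES

Decompose node/2: op(tup(Q,node(V,op(Q,empty)),X),op(M,M)) = op(tup(tup(6,X2,e),S,tup(empty,c,S)),op(X1,V)),  h(tup(false,h(e,6),false),tup(T,Y2,h(T,e))) = h(X1,tup(h(op(M,M),c),c,X2)).
Decompose op/2: tup(Q,node(V,op(Q,empty)),X) = tup(tup(6,X2,e),S,tup(empty,c,S)),  op(M,M) = op(X1,V).
Decompose tup/3: Q = tup(6,X2,e),  node(V,op(Q,empty)) = S,  X = tup(empty,c,S).
Bind Q := tup(6,X2,e); substituting into the one remaining equation that mentions Q gives: node(V,op(tup(6,X2,e),empty)) = S.
Bind S := node(V,op(tup(6,X2,e),empty)); substituting into the one remaining equation that mentions S gives: X = tup(empty,c,node(V,op(tup(6,X2,e),empty))).
Bind X := tup(empty,c,node(V,op(tup(6,X2,e),empty))); no other remaining equation mentions X.
Decompose op/2: M = X1,  M = V.
Bind M := X1; substituting into the remaining equations gives: X1 = V,  h(tup(false,h(e,6),false),tup(T,Y2,h(T,e))) = h(X1,tup(h(op(X1,X1),c),c,X2)).
Bind X1 := V; substituting into the remaining equation gives: h(tup(false,h(e,6),false),tup(T,Y2,h(T,e))) = h(V,tup(h(op(V,V),c),c,X2)). Substituting into the earlier binding gives M := V.
Decompose h/2: tup(false,h(e,6),false) = V,  tup(T,Y2,h(T,e)) = tup(h(op(V,V),c),c,X2).
Bind V := tup(false,h(e,6),false); substituting into the remaining equation gives: tup(T,Y2,h(T,e)) = tup(h(op(tup(false,h(e,6),false),tup(false,h(e,6),false)),c),c,X2). Substituting into the earlier bindings gives S := node(tup(false,h(e,6),false),op(tup(6,X2,e),empty)), X := tup(empty,c,node(tup(false,h(e,6),false),op(tup(6,X2,e),empty))), M := tup(false,h(e,6),false), X1 := tup(false,h(e,6),false).
Decompose tup/3: T = h(op(tup(false,h(e,6),false),tup(false,h(e,6),false)),c),  Y2 = c,  h(T,e) = X2.
Bind T := h(op(tup(false,h(e,6),false),tup(false,h(e,6),false)),c); substituting into the one remaining equation that mentions T gives: h(h(op(tup(false,h(e,6),false),tup(false,h(e,6),false)),c),e) = X2.
Bind Y2 := c; no other remaining equation mentions Y2.
Bind X2 := h(h(op(tup(false,h(e,6),false),tup(false,h(e,6),false)),c),e). Substituting into the earlier bindings gives Q := tup(6,h(h(op(tup(false,h(e,6),false),tup(false,h(e,6),false)),c),e),e), S := node(tup(false,h(e,6),false),op(tup(6,h(h(op(tup(false,h(e,6),false),tup(false,h(e,6),false)),c),e),e),empty)), X := tup(empty,c,node(tup(false,h(e,6),false),op(tup(6,h(h(op(tup(false,h(e,6),false),tup(false,h(e,6),false)),c),e),e),empty))).
No equations remain and no clash or occurs-check failure arose, so a unifier exists.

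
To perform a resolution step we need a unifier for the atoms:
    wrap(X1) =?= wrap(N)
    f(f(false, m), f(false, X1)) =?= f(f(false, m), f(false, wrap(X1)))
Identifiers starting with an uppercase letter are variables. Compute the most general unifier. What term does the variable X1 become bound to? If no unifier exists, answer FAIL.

FAIL

Decompose wrap/1: X1 =?= N.
Bind X1 := N; substituting into the remaining equation gives: f(f(false, m), f(false, N)) =?= f(f(false, m), f(false, wrap(N))).
Decompose f/2: f(false, m) =?= f(false, m),  f(false, N) =?= f(false, wrap(N)).
Delete trivial equation f(false, m) =?= f(false, m).
Decompose f/2: false =?= false,  N =?= wrap(N).
Delete trivial equation false =?= false.
Occurs check fails: N occurs in wrap(N); the equation N =?= wrap(N) has no finite solution.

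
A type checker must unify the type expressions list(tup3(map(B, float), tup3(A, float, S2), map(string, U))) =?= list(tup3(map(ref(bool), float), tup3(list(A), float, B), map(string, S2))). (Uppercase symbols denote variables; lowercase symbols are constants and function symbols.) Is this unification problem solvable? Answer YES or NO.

Decompose list/1: tup3(map(B, float), tup3(A, float, S2), map(string, U)) =?= tup3(map(ref(bool), float), tup3(list(A), float, B), map(string, S2)).
Decompose tup3/3: map(B, float) =?= map(ref(bool), float),  tup3(A, float, S2) =?= tup3(list(A), float, B),  map(string, U) =?= map(string, S2).
Decompose map/2: B =?= ref(bool),  float =?= float.
Bind B := ref(bool); substituting into the one remaining equation that mentions B gives: tup3(A, float, S2) =?= tup3(list(A), float, ref(bool)).
Delete trivial equation float =?= float.
Decompose tup3/3: A =?= list(A),  float =?= float,  S2 =?= ref(bool).
Occurs check fails: A occurs in list(A); the equation A =?= list(A) has no finite solution.

NO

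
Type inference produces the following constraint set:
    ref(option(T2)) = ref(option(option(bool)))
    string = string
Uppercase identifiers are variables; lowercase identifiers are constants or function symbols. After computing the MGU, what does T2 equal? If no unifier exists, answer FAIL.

option(bool)

Decompose ref/1: option(T2) = option(option(bool)).
Decompose option/1: T2 = option(bool).
Bind T2 := option(bool); no other remaining equation mentions T2.
Delete trivial equation string = string.
MGU = { T2 -> option(bool) }, so T2 -> option(bool).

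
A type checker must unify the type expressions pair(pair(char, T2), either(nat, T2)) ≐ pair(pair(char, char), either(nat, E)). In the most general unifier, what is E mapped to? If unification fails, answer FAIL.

char

Decompose pair/2: pair(char, T2) ≐ pair(char, char),  either(nat, T2) ≐ either(nat, E).
Decompose pair/2: char ≐ char,  T2 ≐ char.
Delete trivial equation char ≐ char.
Bind T2 := char; substituting into the remaining equation gives: either(nat, char) ≐ either(nat, E).
Decompose either/2: nat ≐ nat,  char ≐ E.
Delete trivial equation nat ≐ nat.
Bind E := char.
MGU = { T2 := char, E := char }, so E := char.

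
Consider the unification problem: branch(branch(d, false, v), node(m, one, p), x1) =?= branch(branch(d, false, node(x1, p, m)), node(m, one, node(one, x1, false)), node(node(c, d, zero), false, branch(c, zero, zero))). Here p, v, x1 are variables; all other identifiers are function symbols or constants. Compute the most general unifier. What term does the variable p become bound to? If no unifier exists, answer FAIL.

Decompose branch/3: branch(d, false, v) =?= branch(d, false, node(x1, p, m)),  node(m, one, p) =?= node(m, one, node(one, x1, false)),  x1 =?= node(node(c, d, zero), false, branch(c, zero, zero)).
Decompose branch/3: d =?= d,  false =?= false,  v =?= node(x1, p, m).
Delete trivial equation d =?= d.
Delete trivial equation false =?= false.
Bind v := node(x1, p, m); no other remaining equation mentions v.
Decompose node/3: m =?= m,  one =?= one,  p =?= node(one, x1, false).
Delete trivial equation m =?= m.
Delete trivial equation one =?= one.
Bind p := node(one, x1, false); no other remaining equation mentions p. Substituting into the earlier binding gives v := node(x1, node(one, x1, false), m).
Bind x1 := node(node(c, d, zero), false, branch(c, zero, zero)). Substituting into the earlier bindings gives v := node(node(node(c, d, zero), false, branch(c, zero, zero)), node(one, node(node(c, d, zero), false, branch(c, zero, zero)), false), m), p := node(one, node(node(c, d, zero), false, branch(c, zero, zero)), false).
MGU = { v -> node(node(node(c, d, zero), false, branch(c, zero, zero)), node(one, node(node(c, d, zero), false, branch(c, zero, zero)), false), m), p -> node(one, node(node(c, d, zero), false, branch(c, zero, zero)), false), x1 -> node(node(c, d, zero), false, branch(c, zero, zero)) }, so p -> node(one, node(node(c, d, zero), false, branch(c, zero, zero)), false).

node(one, node(node(c, d, zero), false, branch(c, zero, zero)), false)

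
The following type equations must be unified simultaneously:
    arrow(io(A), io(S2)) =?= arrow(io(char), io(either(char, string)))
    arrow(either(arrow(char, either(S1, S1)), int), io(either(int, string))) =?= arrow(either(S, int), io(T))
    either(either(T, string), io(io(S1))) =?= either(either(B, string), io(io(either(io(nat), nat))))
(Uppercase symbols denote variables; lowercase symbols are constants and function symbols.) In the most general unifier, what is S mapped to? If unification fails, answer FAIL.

arrow(char, either(either(io(nat), nat), either(io(nat), nat)))

Decompose arrow/2: io(A) =?= io(char),  io(S2) =?= io(either(char, string)).
Decompose io/1: A =?= char.
Bind A := char; no other remaining equation mentions A.
Decompose io/1: S2 =?= either(char, string).
Bind S2 := either(char, string); no other remaining equation mentions S2.
Decompose arrow/2: either(arrow(char, either(S1, S1)), int) =?= either(S, int),  io(either(int, string)) =?= io(T).
Decompose either/2: arrow(char, either(S1, S1)) =?= S,  int =?= int.
Bind S := arrow(char, either(S1, S1)); no other remaining equation mentions S.
Delete trivial equation int =?= int.
Decompose io/1: either(int, string) =?= T.
Bind T := either(int, string); substituting into the remaining equation gives: either(either(either(int, string), string), io(io(S1))) =?= either(either(B, string), io(io(either(io(nat), nat)))).
Decompose either/2: either(either(int, string), string) =?= either(B, string),  io(io(S1)) =?= io(io(either(io(nat), nat))).
Decompose either/2: either(int, string) =?= B,  string =?= string.
Bind B := either(int, string); no other remaining equation mentions B.
Delete trivial equation string =?= string.
Decompose io/1: io(S1) =?= io(either(io(nat), nat)).
Decompose io/1: S1 =?= either(io(nat), nat).
Bind S1 := either(io(nat), nat). Substituting into the earlier binding gives S := arrow(char, either(either(io(nat), nat), either(io(nat), nat))).
MGU = { A -> char, S2 -> either(char, string), S -> arrow(char, either(either(io(nat), nat), either(io(nat), nat))), T -> either(int, string), B -> either(int, string), S1 -> either(io(nat), nat) }, so S -> arrow(char, either(either(io(nat), nat), either(io(nat), nat))).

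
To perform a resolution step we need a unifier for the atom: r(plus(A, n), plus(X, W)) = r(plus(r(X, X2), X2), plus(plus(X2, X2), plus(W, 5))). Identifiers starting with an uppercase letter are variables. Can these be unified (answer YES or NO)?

NO

Decompose r/2: plus(A, n) = plus(r(X, X2), X2),  plus(X, W) = plus(plus(X2, X2), plus(W, 5)).
Decompose plus/2: A = r(X, X2),  n = X2.
Bind A := r(X, X2); no other remaining equation mentions A.
Bind X2 := n; substituting into the remaining equation gives: plus(X, W) = plus(plus(n, n), plus(W, 5)). Substituting into the earlier binding gives A := r(X, n).
Decompose plus/2: X = plus(n, n),  W = plus(W, 5).
Bind X := plus(n, n); no other remaining equation mentions X. Substituting into the earlier binding gives A := r(plus(n, n), n).
Occurs check fails: W occurs in plus(W, 5); the equation W = plus(W, 5) has no finite solution.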